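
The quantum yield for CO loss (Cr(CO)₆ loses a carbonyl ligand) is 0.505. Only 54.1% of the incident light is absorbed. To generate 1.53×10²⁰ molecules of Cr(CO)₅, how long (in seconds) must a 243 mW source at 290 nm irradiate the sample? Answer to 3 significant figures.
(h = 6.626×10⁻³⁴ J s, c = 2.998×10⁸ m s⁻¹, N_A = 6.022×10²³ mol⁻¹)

t ≈ 1580 s

Product: 1.53×10²⁰ / 6.022×10²³ = 2.541×10⁻⁴ mol.
Photons that must be absorbed: 2.541×10⁻⁴ / 0.505 = 5.032×10⁻⁴ mol.
Incident photons needed: 5.032×10⁻⁴ / 0.541 = 9.301×10⁻⁴ mol.
Photon energy: hc/λ = 6.850×10⁻¹⁹ J; per mole, 4.125×10⁵ J mol⁻¹.
Energy required: 9.301×10⁻⁴ × 4.125×10⁵ = 383.7 J.
Time: 383.7 J / 0.243 W = 1580 s.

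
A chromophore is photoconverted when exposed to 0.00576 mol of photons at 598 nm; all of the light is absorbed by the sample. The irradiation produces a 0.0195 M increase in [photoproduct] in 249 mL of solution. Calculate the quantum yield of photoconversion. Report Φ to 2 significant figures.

Product: (0.0195 M)(0.249 L) = 0.004856 mol.
Φ = 0.004856 mol / 0.00576 mol photons = 0.84.

Φ = 0.84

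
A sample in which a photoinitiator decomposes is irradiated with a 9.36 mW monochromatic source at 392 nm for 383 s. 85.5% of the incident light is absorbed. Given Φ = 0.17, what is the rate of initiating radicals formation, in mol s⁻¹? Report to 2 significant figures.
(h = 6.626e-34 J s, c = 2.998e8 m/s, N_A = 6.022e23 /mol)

4.5e-9 mol s⁻¹

Photon energy at 392 nm: hc/λ = (6.626e-34)(2.998e8)/(392e-9) = 5.068e-19 J.
Energy delivered: (9.36 mW)(383 s) = 3.585 J.
Photons incident: 3.585 / 5.068e-19 = 7.074e18, i.e. 7.074e18/6.022e23 = 1.175e-5 mol.
Photons absorbed: 0.855 × 1.175e-5 = 1.005e-5 mol.
Product formed: 0.17 × 1.005e-5 = 1.709e-6 mol.
Rate: 1.709e-6 / 383 s = 4.5e-9 mol s⁻¹.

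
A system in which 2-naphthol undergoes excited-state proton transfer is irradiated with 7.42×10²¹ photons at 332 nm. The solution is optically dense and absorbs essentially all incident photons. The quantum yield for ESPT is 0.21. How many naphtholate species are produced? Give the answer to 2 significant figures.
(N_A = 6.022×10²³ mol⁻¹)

Moles of photons: 7.42×10²¹ / 6.022×10²³ = 0.01232 mol.
Product: Φ × n_abs = 0.21 × 0.01232 = 0.002587 mol.
As a count: 0.002587 × 6.022×10²³ = 1.6×10²¹.

1.6×10²¹ species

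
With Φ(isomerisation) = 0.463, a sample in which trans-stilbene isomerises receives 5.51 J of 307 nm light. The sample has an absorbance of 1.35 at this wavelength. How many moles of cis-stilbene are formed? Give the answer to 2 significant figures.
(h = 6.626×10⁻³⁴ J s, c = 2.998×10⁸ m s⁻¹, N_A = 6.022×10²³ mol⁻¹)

Photon energy at 307 nm: hc/λ = (6.626×10⁻³⁴)(2.998×10⁸)/(307×10⁻⁹) = 6.471×10⁻¹⁹ J.
Photons incident: 5.51 / 6.471×10⁻¹⁹ = 8.515×10¹⁸, i.e. 8.515×10¹⁸/6.022×10²³ = 1.414×10⁻⁵ mol.
Fraction absorbed: 1 − 10^(−1.35) = 0.9553.
Photons absorbed: 0.9553 × 1.414×10⁻⁵ = 1.351×10⁻⁵ mol.
Product: Φ × n_abs = 0.463 × 1.351×10⁻⁵ = 6.255×10⁻⁶ mol.

6.3×10⁻⁶ mol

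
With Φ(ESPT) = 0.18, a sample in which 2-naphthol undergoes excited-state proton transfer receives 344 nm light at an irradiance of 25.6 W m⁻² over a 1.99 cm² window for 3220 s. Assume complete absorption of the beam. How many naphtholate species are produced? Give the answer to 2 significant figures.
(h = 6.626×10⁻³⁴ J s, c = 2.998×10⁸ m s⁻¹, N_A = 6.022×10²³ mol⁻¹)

Photon energy at 344 nm: hc/λ = (6.626×10⁻³⁴)(2.998×10⁸)/(344×10⁻⁹) = 5.775×10⁻¹⁹ J.
Energy delivered: (25.6 W m⁻²)(1.99×10⁻⁴ m²)(3220 s) = 16.40 J.
Photons incident: 16.40 / 5.775×10⁻¹⁹ = 2.840×10¹⁹, i.e. 2.840×10¹⁹/6.022×10²³ = 4.716×10⁻⁵ mol.
Product: Φ × n_abs = 0.18 × 4.716×10⁻⁵ = 8.489×10⁻⁶ mol.
As a count: 8.489×10⁻⁶ × 6.022×10²³ = 5.1×10¹⁸.

5.1×10¹⁸ species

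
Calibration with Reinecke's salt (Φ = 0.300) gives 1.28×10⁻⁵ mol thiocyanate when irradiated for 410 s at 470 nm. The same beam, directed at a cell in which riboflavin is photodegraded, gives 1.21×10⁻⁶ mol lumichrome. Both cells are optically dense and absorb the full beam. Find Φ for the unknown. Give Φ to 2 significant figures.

Φ = 0.028

Photons absorbed by the actinometer: 1.28×10⁻⁵ / 0.300 = 4.267×10⁻⁵ mol.
Φ(unknown) = 1.21×10⁻⁶ / 4.267×10⁻⁵ = 0.028.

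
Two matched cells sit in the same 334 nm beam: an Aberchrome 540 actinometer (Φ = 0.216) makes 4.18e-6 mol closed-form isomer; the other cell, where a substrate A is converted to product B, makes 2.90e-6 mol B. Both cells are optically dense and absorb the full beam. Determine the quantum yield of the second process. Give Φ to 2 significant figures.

Φ = 0.15

Photons absorbed by the actinometer: 4.18e-6 / 0.216 = 1.935e-5 mol.
Φ(unknown) = 2.90e-6 / 1.935e-5 = 0.15.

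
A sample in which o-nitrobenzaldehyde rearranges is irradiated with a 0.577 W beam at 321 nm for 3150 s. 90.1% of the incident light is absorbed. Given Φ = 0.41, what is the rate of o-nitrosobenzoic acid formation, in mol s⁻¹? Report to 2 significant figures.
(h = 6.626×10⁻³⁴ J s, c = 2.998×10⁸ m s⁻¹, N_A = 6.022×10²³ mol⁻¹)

Photon energy at 321 nm: hc/λ = (6.626×10⁻³⁴)(2.998×10⁸)/(321×10⁻⁹) = 6.188×10⁻¹⁹ J.
Energy delivered: (0.577 W)(3150 s) = 1818 J.
Photons incident: 1818 / 6.188×10⁻¹⁹ = 2.938×10²¹, i.e. 2.938×10²¹/6.022×10²³ = 0.004879 mol.
Photons absorbed: 0.901 × 0.004879 = 0.004396 mol.
Product formed: 0.41 × 0.004396 = 0.001802 mol.
Rate: 0.001802 / 3150 s = 5.7×10⁻⁷ mol s⁻¹.

5.7×10⁻⁷ mol s⁻¹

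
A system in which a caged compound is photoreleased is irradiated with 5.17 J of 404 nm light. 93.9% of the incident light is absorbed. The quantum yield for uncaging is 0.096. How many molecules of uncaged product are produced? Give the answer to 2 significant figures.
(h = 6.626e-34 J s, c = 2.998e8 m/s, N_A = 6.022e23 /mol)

Photon energy at 404 nm: hc/λ = (6.626e-34)(2.998e8)/(404e-9) = 4.917e-19 J.
Photons incident: 5.17 / 4.917e-19 = 1.051e19, i.e. 1.051e19/6.022e23 = 1.745e-5 mol.
Photons absorbed: 0.939 × 1.745e-5 = 1.639e-5 mol.
Product: Φ × n_abs = 0.096 × 1.639e-5 = 1.573e-6 mol.
As a count: 1.573e-6 × 6.022e23 = 9.5e17.

9.5e17 molecules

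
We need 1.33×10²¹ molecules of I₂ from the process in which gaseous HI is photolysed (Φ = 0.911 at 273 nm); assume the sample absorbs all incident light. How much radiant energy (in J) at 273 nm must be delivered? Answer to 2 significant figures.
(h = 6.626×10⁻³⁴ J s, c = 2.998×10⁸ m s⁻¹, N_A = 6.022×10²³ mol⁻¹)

Product: 1.33×10²¹ / 6.022×10²³ = 0.002209 mol.
Photons that must be absorbed: 0.002209 / 0.911 = 0.002425 mol.
Photon energy: hc/λ = 7.276×10⁻¹⁹ J; per mole, 4.382×10⁵ J mol⁻¹.
Energy required: 0.002425 × 4.382×10⁵ = 1100 J.

1100 J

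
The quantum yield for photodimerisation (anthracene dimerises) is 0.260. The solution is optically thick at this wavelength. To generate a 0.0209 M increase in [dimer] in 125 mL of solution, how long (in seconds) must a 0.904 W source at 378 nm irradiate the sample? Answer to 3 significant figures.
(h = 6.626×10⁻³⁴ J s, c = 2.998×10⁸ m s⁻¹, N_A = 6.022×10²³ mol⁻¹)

Product: (0.0209 M)(0.125 L) = 0.002613 mol.
Photons that must be absorbed: 0.002613 / 0.260 = 0.01005 mol.
Photon energy: hc/λ = 5.255×10⁻¹⁹ J; per mole, 3.165×10⁵ J mol⁻¹.
Energy required: 0.01005 × 3.165×10⁵ = 3181 J.
Time: 3181 J / 0.904 W = 3520 s.

t ≈ 3520 s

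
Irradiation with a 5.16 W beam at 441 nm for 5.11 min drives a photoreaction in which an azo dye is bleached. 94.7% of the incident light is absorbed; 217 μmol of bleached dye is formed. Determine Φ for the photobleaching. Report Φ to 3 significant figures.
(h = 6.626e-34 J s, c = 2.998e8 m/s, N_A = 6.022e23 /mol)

Product: 217 μmol = 2.17e-4 mol.
Photon energy at 441 nm: hc/λ = (6.626e-34)(2.998e8)/(441e-9) = 4.504e-19 J.
Energy delivered: (5.16 W)(306.6 s) = 1582 J.
Photons incident: 1582 / 4.504e-19 = 3.512e21, i.e. 3.512e21/6.022e23 = 0.005832 mol.
Photons absorbed: 0.947 × 0.005832 = 0.005523 mol.
Φ = 2.17e-4 mol / 0.005523 mol photons = 0.0393.

Φ = 0.0393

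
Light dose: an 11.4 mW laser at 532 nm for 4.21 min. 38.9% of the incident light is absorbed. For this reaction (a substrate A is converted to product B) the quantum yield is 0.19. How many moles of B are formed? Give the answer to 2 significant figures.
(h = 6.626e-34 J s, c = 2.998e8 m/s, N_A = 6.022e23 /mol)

9.5e-7 mol

Photon energy at 532 nm: hc/λ = (6.626e-34)(2.998e8)/(532e-9) = 3.734e-19 J.
Energy delivered: (11.4 mW)(252.6 s) = 2.880 J.
Photons incident: 2.880 / 3.734e-19 = 7.713e18, i.e. 7.713e18/6.022e23 = 1.281e-5 mol.
Photons absorbed: 0.389 × 1.281e-5 = 4.983e-6 mol.
Product: Φ × n_abs = 0.19 × 4.983e-6 = 9.468e-7 mol.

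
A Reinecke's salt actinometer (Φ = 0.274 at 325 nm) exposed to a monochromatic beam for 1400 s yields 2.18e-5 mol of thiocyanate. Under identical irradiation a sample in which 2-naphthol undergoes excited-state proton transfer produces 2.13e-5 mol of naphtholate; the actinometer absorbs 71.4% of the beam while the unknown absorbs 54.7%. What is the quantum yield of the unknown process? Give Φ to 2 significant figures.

Φ = 0.35

Photons absorbed by the actinometer: 2.18e-5 / 0.274 = 7.956e-5 mol.
Incident flux: 7.956e-5 / 0.714 = 1.114e-4 einstein.
Absorbed by unknown: 0.547 × 1.114e-4 = 6.094e-5 mol.
Φ(unknown) = 2.13e-5 / 6.094e-5 = 0.35.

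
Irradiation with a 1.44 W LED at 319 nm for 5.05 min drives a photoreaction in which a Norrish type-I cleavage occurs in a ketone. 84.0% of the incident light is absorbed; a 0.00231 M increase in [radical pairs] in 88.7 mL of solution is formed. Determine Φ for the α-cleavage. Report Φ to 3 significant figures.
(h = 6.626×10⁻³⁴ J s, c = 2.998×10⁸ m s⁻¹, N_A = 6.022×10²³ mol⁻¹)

Φ = 0.210

Product: (0.00231 M)(0.0887 L) = 2.049×10⁻⁴ mol.
Photon energy at 319 nm: hc/λ = (6.626×10⁻³⁴)(2.998×10⁸)/(319×10⁻⁹) = 6.227×10⁻¹⁹ J.
Energy delivered: (1.44 W)(303 s) = 436.3 J.
Photons incident: 436.3 / 6.227×10⁻¹⁹ = 7.007×10²⁰, i.e. 7.007×10²⁰/6.022×10²³ = 0.001164 mol.
Photons absorbed: 0.840 × 0.001164 = 9.778×10⁻⁴ mol.
Φ = 2.049×10⁻⁴ mol / 9.778×10⁻⁴ mol photons = 0.210.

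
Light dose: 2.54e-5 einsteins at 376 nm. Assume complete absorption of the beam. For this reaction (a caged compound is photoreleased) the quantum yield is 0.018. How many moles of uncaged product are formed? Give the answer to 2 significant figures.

Product: Φ × n_abs = 0.018 × 2.54e-5 = 4.572e-7 mol.

4.6e-7 mol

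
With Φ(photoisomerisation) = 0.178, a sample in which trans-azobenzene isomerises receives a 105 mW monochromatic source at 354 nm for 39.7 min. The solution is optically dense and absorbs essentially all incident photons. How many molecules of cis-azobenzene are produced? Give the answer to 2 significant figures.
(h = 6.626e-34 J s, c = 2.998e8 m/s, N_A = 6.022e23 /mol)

7.9e19 molecules

Photon energy at 354 nm: hc/λ = (6.626e-34)(2.998e8)/(354e-9) = 5.612e-19 J.
Energy delivered: (105 mW)(2382 s) = 250.1 J.
Photons incident: 250.1 / 5.612e-19 = 4.457e20, i.e. 4.457e20/6.022e23 = 7.401e-4 mol.
Product: Φ × n_abs = 0.178 × 7.401e-4 = 1.317e-4 mol.
As a count: 1.317e-4 × 6.022e23 = 7.9e19.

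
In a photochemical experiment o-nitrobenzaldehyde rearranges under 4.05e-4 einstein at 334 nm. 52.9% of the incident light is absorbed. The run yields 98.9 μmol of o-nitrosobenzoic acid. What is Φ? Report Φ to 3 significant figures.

Product: 98.9 μmol = 9.89e-5 mol.
Photons absorbed: 0.529 × 4.05e-4 = 2.142e-4 mol.
Φ = 9.89e-5 mol / 2.142e-4 mol photons = 0.462.

Φ = 0.462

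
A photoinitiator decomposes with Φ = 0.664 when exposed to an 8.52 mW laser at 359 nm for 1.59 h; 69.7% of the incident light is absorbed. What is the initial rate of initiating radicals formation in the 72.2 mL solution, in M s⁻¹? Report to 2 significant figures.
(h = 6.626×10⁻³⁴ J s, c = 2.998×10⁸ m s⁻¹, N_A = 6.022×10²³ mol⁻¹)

1.6×10⁻⁷ M s⁻¹

Photon energy at 359 nm: hc/λ = (6.626×10⁻³⁴)(2.998×10⁸)/(359×10⁻⁹) = 5.533×10⁻¹⁹ J.
Energy delivered: (8.52 mW)(5724 s) = 48.77 J.
Photons incident: 48.77 / 5.533×10⁻¹⁹ = 8.814×10¹⁹, i.e. 8.814×10¹⁹/6.022×10²³ = 1.464×10⁻⁴ mol.
Photons absorbed: 0.697 × 1.464×10⁻⁴ = 1.020×10⁻⁴ mol.
Product formed: 0.664 × 1.020×10⁻⁴ = 6.773×10⁻⁵ mol.
Rate: 6.773×10⁻⁵ mol / (5724 s × 0.0722 L) = 1.6×10⁻⁷ M s⁻¹.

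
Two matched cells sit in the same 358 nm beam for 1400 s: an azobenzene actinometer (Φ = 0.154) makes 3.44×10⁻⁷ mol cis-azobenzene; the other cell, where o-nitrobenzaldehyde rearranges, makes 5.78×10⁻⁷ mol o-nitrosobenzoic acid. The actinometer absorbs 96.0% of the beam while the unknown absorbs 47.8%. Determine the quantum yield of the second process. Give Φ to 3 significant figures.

Photons absorbed by the actinometer: 3.44×10⁻⁷ / 0.154 = 2.234×10⁻⁶ mol.
Incident flux: 2.234×10⁻⁶ / 0.960 = 2.327×10⁻⁶ einstein.
Absorbed by unknown: 0.478 × 2.327×10⁻⁶ = 1.112×10⁻⁶ mol.
Φ(unknown) = 5.78×10⁻⁷ / 1.112×10⁻⁶ = 0.520.

Φ = 0.520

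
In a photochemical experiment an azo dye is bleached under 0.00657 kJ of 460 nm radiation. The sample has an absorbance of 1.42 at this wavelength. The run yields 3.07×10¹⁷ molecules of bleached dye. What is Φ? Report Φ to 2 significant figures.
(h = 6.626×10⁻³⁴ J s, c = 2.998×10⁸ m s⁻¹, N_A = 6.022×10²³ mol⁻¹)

Product: 3.07×10¹⁷ / 6.022×10²³ = 5.098×10⁻⁷ mol.
Photon energy at 460 nm: hc/λ = (6.626×10⁻³⁴)(2.998×10⁸)/(460×10⁻⁹) = 4.318×10⁻¹⁹ J.
Incident energy: 0.00657 kJ = 6.57 J.
Photons incident: 6.57 / 4.318×10⁻¹⁹ = 1.522×10¹⁹, i.e. 1.522×10¹⁹/6.022×10²³ = 2.527×10⁻⁵ mol.
Fraction absorbed: 1 − 10^(−1.42) = 0.9620.
Photons absorbed: 0.9620 × 2.527×10⁻⁵ = 2.431×10⁻⁵ mol.
Φ = 5.098×10⁻⁷ mol / 2.431×10⁻⁵ mol photons = 0.021.

Φ = 0.021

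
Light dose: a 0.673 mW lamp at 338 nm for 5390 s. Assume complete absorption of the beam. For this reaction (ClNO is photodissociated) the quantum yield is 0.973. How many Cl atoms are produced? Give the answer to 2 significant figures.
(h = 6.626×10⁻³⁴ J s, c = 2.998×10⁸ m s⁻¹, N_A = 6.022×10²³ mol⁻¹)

Photon energy at 338 nm: hc/λ = (6.626×10⁻³⁴)(2.998×10⁸)/(338×10⁻⁹) = 5.877×10⁻¹⁹ J.
Energy delivered: (0.673 mW)(5390 s) = 3.627 J.
Photons incident: 3.627 / 5.877×10⁻¹⁹ = 6.172×10¹⁸, i.e. 6.172×10¹⁸/6.022×10²³ = 1.025×10⁻⁵ mol.
Product: Φ × n_abs = 0.973 × 1.025×10⁻⁵ = 9.973×10⁻⁶ mol.
As a count: 9.973×10⁻⁶ × 6.022×10²³ = 6.0×10¹⁸.

6.0×10¹⁸ atoms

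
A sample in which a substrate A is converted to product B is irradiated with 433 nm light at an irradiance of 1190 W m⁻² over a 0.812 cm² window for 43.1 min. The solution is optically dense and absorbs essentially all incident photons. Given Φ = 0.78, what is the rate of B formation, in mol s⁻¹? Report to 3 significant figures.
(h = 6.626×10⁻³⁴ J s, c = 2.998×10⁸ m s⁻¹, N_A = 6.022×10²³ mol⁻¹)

Photon energy at 433 nm: hc/λ = (6.626×10⁻³⁴)(2.998×10⁸)/(433×10⁻⁹) = 4.588×10⁻¹⁹ J.
Energy delivered: (1190 W m⁻²)(0.812×10⁻⁴ m²)(2586 s) = 249.9 J.
Photons incident: 249.9 / 4.588×10⁻¹⁹ = 5.447×10²⁰, i.e. 5.447×10²⁰/6.022×10²³ = 9.045×10⁻⁴ mol.
Product formed: 0.78 × 9.045×10⁻⁴ = 7.055×10⁻⁴ mol.
Rate: 7.055×10⁻⁴ / 2586 s = 2.73×10⁻⁷ mol s⁻¹.

2.73×10⁻⁷ mol s⁻¹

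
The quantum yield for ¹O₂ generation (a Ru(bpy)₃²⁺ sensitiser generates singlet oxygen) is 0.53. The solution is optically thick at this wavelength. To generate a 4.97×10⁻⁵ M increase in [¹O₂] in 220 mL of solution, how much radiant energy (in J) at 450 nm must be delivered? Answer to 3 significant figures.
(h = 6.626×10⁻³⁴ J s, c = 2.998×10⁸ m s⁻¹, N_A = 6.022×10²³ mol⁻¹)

5.48 J

Product: (4.97×10⁻⁵ M)(0.22 L) = 1.093×10⁻⁵ mol.
Photons that must be absorbed: 1.093×10⁻⁵ / 0.53 = 2.062×10⁻⁵ mol.
Photon energy: hc/λ = 4.414×10⁻¹⁹ J; per mole, 2.658×10⁵ J mol⁻¹.
Energy required: 2.062×10⁻⁵ × 2.658×10⁵ = 5.48 J.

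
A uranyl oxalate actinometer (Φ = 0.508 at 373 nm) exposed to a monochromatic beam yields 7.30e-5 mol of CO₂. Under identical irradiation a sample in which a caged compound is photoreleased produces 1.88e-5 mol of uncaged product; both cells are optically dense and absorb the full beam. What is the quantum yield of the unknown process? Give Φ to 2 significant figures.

Photons absorbed by the actinometer: 7.30e-5 / 0.508 = 1.437e-4 mol.
Φ(unknown) = 1.88e-5 / 1.437e-4 = 0.13.

Φ = 0.13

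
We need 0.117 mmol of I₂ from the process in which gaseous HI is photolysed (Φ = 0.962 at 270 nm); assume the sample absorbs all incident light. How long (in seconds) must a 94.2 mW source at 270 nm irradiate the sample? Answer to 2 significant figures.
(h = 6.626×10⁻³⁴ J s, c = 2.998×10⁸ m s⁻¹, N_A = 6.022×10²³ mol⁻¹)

t ≈ 570 s

Product: 0.117 mmol = 1.17×10⁻⁴ mol.
Photons that must be absorbed: 1.17×10⁻⁴ / 0.962 = 1.216×10⁻⁴ mol.
Photon energy: hc/λ = 7.357×10⁻¹⁹ J; per mole, 4.430×10⁵ J mol⁻¹.
Energy required: 1.216×10⁻⁴ × 4.430×10⁵ = 53.87 J.
Time: 53.87 J / 0.0942 W = 570 s.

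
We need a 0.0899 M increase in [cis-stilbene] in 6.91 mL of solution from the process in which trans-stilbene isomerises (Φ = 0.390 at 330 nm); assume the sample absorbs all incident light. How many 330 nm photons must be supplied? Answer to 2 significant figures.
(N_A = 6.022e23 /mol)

9.6e20 photons

Product: (0.0899 M)(0.00691 L) = 6.212e-4 mol.
Photons that must be absorbed: 6.212e-4 / 0.390 = 0.001593 mol.
Photon count: 0.001593 × 6.022e23 = 9.6e20.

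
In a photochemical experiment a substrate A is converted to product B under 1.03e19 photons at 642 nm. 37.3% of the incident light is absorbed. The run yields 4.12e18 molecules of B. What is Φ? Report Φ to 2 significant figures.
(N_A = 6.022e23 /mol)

Product: 4.12e18 / 6.022e23 = 6.842e-6 mol.
Moles of photons: 1.03e19 / 6.022e23 = 1.710e-5 mol.
Photons absorbed: 0.373 × 1.710e-5 = 6.378e-6 mol.
Φ = 6.842e-6 mol / 6.378e-6 mol photons = 1.1.

Φ = 1.1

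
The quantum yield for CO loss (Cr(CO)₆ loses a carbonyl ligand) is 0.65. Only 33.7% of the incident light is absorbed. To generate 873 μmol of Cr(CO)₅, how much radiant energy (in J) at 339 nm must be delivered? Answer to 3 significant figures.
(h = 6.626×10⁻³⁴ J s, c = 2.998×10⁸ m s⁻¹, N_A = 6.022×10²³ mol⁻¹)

Product: 873 μmol = 8.73×10⁻⁴ mol.
Photons that must be absorbed: 8.73×10⁻⁴ / 0.65 = 0.001343 mol.
Incident photons needed: 0.001343 / 0.337 = 0.003985 mol.
Photon energy: hc/λ = 5.860×10⁻¹⁹ J; per mole, 3.529×10⁵ J mol⁻¹.
Energy required: 0.003985 × 3.529×10⁵ = 1410 J.

1410 J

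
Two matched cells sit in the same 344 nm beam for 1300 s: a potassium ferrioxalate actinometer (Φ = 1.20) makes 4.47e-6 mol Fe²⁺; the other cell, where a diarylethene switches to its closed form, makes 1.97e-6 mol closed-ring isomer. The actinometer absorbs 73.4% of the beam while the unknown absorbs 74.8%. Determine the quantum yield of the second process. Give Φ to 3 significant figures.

Φ = 0.519

Photons absorbed by the actinometer: 4.47e-6 / 1.20 = 3.725e-6 mol.
Incident flux: 3.725e-6 / 0.734 = 5.075e-6 einstein.
Absorbed by unknown: 0.748 × 5.075e-6 = 3.796e-6 mol.
Φ(unknown) = 1.97e-6 / 3.796e-6 = 0.519.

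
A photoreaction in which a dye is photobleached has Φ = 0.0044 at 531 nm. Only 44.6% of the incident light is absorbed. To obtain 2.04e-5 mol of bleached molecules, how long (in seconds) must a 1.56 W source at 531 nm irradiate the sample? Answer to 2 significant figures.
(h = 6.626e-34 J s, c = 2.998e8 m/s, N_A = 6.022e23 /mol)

Photons that must be absorbed: 2.04e-5 / 0.0044 = 0.004636 mol.
Incident photons needed: 0.004636 / 0.446 = 0.01039 mol.
Photon energy: hc/λ = 3.741e-19 J; per mole, 2.253e5 J mol⁻¹.
Energy required: 0.01039 × 2.253e5 = 2341 J.
Time: 2341 J / 1.56 W = 1500 s.

t ≈ 1500 s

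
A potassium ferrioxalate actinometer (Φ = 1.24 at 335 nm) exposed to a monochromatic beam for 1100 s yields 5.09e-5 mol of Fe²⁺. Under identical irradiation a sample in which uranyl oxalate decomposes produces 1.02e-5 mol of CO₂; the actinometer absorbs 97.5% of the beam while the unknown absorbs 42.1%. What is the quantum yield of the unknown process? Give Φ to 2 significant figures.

Photons absorbed by the actinometer: 5.09e-5 / 1.24 = 4.105e-5 mol.
Incident flux: 4.105e-5 / 0.975 = 4.210e-5 einstein.
Absorbed by unknown: 0.421 × 4.210e-5 = 1.772e-5 mol.
Φ(unknown) = 1.02e-5 / 1.772e-5 = 0.58.

Φ = 0.58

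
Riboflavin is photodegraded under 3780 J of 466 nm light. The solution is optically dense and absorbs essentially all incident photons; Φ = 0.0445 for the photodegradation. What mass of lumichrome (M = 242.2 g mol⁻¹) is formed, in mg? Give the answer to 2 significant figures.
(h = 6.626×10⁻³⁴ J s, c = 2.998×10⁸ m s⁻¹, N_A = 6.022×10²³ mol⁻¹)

160 mg

Photon energy at 466 nm: hc/λ = (6.626×10⁻³⁴)(2.998×10⁸)/(466×10⁻⁹) = 4.263×10⁻¹⁹ J.
Photons incident: 3780 / 4.263×10⁻¹⁹ = 8.867×10²¹, i.e. 8.867×10²¹/6.022×10²³ = 0.01472 mol.
Product: Φ × n_abs = 0.0445 × 0.01472 = 6.550×10⁻⁴ mol.
Mass: 6.550×10⁻⁴ × 242.2 = 0.1586 g = 160 mg.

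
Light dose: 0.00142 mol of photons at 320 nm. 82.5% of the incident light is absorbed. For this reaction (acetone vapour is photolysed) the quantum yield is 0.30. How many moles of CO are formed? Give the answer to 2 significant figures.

Photons absorbed: 0.825 × 0.00142 = 0.001172 mol.
Product: Φ × n_abs = 0.30 × 0.001172 = 3.516×10⁻⁴ mol.

3.5×10⁻⁴ mol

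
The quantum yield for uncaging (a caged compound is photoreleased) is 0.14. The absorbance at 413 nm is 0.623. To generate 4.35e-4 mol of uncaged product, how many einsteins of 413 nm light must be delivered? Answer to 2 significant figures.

0.0041 einstein

Photons that must be absorbed: 4.35e-4 / 0.14 = 0.003107 mol.
Fraction absorbed: 1 − 10^(−0.623) = 0.7618.
Incident photons needed: 0.003107 / 0.7618 = 0.004078 mol.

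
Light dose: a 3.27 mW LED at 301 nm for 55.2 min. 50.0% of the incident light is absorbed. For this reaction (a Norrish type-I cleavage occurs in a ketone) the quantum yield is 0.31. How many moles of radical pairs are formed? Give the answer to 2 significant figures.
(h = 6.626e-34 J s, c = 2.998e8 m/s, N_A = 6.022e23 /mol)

4.2e-6 mol

Photon energy at 301 nm: hc/λ = (6.626e-34)(2.998e8)/(301e-9) = 6.600e-19 J.
Energy delivered: (3.27 mW)(3312 s) = 10.83 J.
Photons incident: 10.83 / 6.600e-19 = 1.641e19, i.e. 1.641e19/6.022e23 = 2.725e-5 mol.
Photons absorbed: 0.500 × 2.725e-5 = 1.363e-5 mol.
Product: Φ × n_abs = 0.31 × 1.363e-5 = 4.225e-6 mol.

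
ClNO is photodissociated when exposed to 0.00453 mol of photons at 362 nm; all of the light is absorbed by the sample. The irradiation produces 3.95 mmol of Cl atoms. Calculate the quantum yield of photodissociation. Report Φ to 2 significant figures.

Φ = 0.87

Product: 3.95 mmol = 0.00395 mol.
Φ = 0.00395 mol / 0.00453 mol photons = 0.87.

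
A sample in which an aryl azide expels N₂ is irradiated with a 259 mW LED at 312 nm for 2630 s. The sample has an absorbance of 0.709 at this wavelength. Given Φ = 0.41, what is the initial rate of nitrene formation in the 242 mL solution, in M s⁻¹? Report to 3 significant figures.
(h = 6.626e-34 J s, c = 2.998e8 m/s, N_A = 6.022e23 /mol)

9.21e-7 M s⁻¹

Photon energy at 312 nm: hc/λ = (6.626e-34)(2.998e8)/(312e-9) = 6.367e-19 J.
Energy delivered: (259 mW)(2630 s) = 681.2 J.
Photons incident: 681.2 / 6.367e-19 = 1.070e21, i.e. 1.070e21/6.022e23 = 0.001777 mol.
Fraction absorbed: 1 − 10^(−0.709) = 0.8046.
Photons absorbed: 0.8046 × 0.001777 = 0.001430 mol.
Product formed: 0.41 × 0.001430 = 5.863e-4 mol.
Rate: 5.863e-4 mol / (2630 s × 0.242 L) = 9.21e-7 M s⁻¹.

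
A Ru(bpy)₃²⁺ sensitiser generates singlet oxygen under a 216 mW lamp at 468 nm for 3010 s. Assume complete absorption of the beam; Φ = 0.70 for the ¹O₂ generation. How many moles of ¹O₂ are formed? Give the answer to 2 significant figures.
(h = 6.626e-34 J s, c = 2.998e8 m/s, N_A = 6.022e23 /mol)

Photon energy at 468 nm: hc/λ = (6.626e-34)(2.998e8)/(468e-9) = 4.245e-19 J.
Energy delivered: (216 mW)(3010 s) = 650.2 J.
Photons incident: 650.2 / 4.245e-19 = 1.532e21, i.e. 1.532e21/6.022e23 = 0.002544 mol.
Product: Φ × n_abs = 0.70 × 0.002544 = 0.001781 mol.

0.0018 mol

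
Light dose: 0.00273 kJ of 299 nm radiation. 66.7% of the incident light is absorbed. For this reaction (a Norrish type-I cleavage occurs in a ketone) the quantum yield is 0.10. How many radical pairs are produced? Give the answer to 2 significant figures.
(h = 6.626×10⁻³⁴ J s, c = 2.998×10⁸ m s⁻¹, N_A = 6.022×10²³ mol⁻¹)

Photon energy at 299 nm: hc/λ = (6.626×10⁻³⁴)(2.998×10⁸)/(299×10⁻⁹) = 6.644×10⁻¹⁹ J.
Incident energy: 0.00273 kJ = 2.73 J.
Photons incident: 2.73 / 6.644×10⁻¹⁹ = 4.109×10¹⁸, i.e. 4.109×10¹⁸/6.022×10²³ = 6.823×10⁻⁶ mol.
Photons absorbed: 0.667 × 6.823×10⁻⁶ = 4.551×10⁻⁶ mol.
Product: Φ × n_abs = 0.10 × 4.551×10⁻⁶ = 4.551×10⁻⁷ mol.
As a count: 4.551×10⁻⁷ × 6.022×10²³ = 2.7×10¹⁷.

2.7×10¹⁷ radical pairs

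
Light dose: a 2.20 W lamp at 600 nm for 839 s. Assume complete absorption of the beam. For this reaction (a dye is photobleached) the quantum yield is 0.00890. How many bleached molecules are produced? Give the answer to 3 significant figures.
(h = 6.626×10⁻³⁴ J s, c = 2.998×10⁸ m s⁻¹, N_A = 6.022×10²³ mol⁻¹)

Photon energy at 600 nm: hc/λ = (6.626×10⁻³⁴)(2.998×10⁸)/(600×10⁻⁹) = 3.311×10⁻¹⁹ J.
Energy delivered: (2.20 W)(839 s) = 1846 J.
Photons incident: 1846 / 3.311×10⁻¹⁹ = 5.575×10²¹, i.e. 5.575×10²¹/6.022×10²³ = 0.009258 mol.
Product: Φ × n_abs = 0.00890 × 0.009258 = 8.240×10⁻⁵ mol.
As a count: 8.240×10⁻⁵ × 6.022×10²³ = 4.96×10¹⁹.

4.96×10¹⁹ bleached molecules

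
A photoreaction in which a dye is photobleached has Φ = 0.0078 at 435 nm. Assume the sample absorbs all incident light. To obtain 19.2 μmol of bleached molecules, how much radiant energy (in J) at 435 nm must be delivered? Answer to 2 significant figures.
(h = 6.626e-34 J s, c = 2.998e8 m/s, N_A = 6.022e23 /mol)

680 J

Product: 19.2 μmol = 1.92e-5 mol.
Photons that must be absorbed: 1.92e-5 / 0.0078 = 0.002462 mol.
Photon energy: hc/λ = 4.567e-19 J; per mole, 2.750e5 J mol⁻¹.
Energy required: 0.002462 × 2.750e5 = 680 J.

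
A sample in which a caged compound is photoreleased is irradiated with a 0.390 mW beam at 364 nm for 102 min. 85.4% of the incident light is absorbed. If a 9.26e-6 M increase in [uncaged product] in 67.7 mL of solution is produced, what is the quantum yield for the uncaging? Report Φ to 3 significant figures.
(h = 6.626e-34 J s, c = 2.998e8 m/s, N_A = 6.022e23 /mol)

Φ = 0.101

Product: (9.26e-6 M)(0.0677 L) = 6.269e-7 mol.
Photon energy at 364 nm: hc/λ = (6.626e-34)(2.998e8)/(364e-9) = 5.457e-19 J.
Energy delivered: (0.390 mW)(6120 s) = 2.387 J.
Photons incident: 2.387 / 5.457e-19 = 4.374e18, i.e. 4.374e18/6.022e23 = 7.263e-6 mol.
Photons absorbed: 0.854 × 7.263e-6 = 6.203e-6 mol.
Φ = 6.269e-7 mol / 6.203e-6 mol photons = 0.101.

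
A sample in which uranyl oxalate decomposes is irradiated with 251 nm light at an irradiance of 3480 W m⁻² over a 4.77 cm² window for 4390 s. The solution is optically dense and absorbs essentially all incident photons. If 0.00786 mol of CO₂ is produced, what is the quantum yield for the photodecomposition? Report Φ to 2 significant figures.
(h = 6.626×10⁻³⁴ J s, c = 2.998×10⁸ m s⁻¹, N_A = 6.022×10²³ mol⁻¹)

Photon energy at 251 nm: hc/λ = (6.626×10⁻³⁴)(2.998×10⁸)/(251×10⁻⁹) = 7.914×10⁻¹⁹ J.
Energy delivered: (3480 W m⁻²)(4.77×10⁻⁴ m²)(4390 s) = 7287 J.
Photons incident: 7287 / 7.914×10⁻¹⁹ = 9.208×10²¹, i.e. 9.208×10²¹/6.022×10²³ = 0.01529 mol.
Φ = 0.00786 mol / 0.01529 mol photons = 0.51.

Φ = 0.51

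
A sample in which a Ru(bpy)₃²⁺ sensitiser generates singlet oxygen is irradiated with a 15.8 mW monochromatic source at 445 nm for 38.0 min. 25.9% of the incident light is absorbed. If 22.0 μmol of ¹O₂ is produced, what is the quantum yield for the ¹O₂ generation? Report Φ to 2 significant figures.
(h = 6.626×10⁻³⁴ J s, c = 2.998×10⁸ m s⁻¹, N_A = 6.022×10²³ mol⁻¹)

Product: 22.0 μmol = 2.20×10⁻⁵ mol.
Photon energy at 445 nm: hc/λ = (6.626×10⁻³⁴)(2.998×10⁸)/(445×10⁻⁹) = 4.464×10⁻¹⁹ J.
Energy delivered: (15.8 mW)(2280 s) = 36.02 J.
Photons incident: 36.02 / 4.464×10⁻¹⁹ = 8.069×10¹⁹, i.e. 8.069×10¹⁹/6.022×10²³ = 1.340×10⁻⁴ mol.
Photons absorbed: 0.259 × 1.340×10⁻⁴ = 3.471×10⁻⁵ mol.
Φ = 2.20×10⁻⁵ mol / 3.471×10⁻⁵ mol photons = 0.63.

Φ = 0.63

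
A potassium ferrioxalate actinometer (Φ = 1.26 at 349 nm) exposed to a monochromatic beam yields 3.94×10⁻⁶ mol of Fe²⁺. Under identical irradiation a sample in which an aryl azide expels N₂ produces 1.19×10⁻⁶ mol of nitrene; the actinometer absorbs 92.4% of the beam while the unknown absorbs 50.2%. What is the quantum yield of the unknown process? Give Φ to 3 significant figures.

Photons absorbed by the actinometer: 3.94×10⁻⁶ / 1.26 = 3.127×10⁻⁶ mol.
Incident flux: 3.127×10⁻⁶ / 0.924 = 3.384×10⁻⁶ einstein.
Absorbed by unknown: 0.502 × 3.384×10⁻⁶ = 1.699×10⁻⁶ mol.
Φ(unknown) = 1.19×10⁻⁶ / 1.699×10⁻⁶ = 0.700.

Φ = 0.700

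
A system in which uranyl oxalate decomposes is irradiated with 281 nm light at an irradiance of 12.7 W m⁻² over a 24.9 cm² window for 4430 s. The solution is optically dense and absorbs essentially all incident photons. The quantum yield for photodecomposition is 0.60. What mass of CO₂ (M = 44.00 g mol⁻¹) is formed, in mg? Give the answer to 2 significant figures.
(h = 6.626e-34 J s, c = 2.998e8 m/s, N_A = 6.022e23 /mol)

Photon energy at 281 nm: hc/λ = (6.626e-34)(2.998e8)/(281e-9) = 7.069e-19 J.
Energy delivered: (12.7 W m⁻²)(24.9e-4 m²)(4430 s) = 140.1 J.
Photons incident: 140.1 / 7.069e-19 = 1.982e20, i.e. 1.982e20/6.022e23 = 3.291e-4 mol.
Product: Φ × n_abs = 0.60 × 3.291e-4 = 1.975e-4 mol.
Mass: 1.975e-4 × 44.00 = 0.008690 g = 8.7 mg.

8.7 mg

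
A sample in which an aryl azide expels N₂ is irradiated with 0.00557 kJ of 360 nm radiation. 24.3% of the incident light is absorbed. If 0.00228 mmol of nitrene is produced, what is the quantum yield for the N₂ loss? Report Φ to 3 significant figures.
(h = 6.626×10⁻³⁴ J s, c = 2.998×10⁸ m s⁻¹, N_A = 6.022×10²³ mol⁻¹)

Φ = 0.560

Product: 0.00228 mmol = 2.28×10⁻⁶ mol.
Photon energy at 360 nm: hc/λ = (6.626×10⁻³⁴)(2.998×10⁸)/(360×10⁻⁹) = 5.518×10⁻¹⁹ J.
Incident energy: 0.00557 kJ = 5.57 J.
Photons incident: 5.57 / 5.518×10⁻¹⁹ = 1.009×10¹⁹, i.e. 1.009×10¹⁹/6.022×10²³ = 1.676×10⁻⁵ mol.
Photons absorbed: 0.243 × 1.676×10⁻⁵ = 4.073×10⁻⁶ mol.
Φ = 2.28×10⁻⁶ mol / 4.073×10⁻⁶ mol photons = 0.560.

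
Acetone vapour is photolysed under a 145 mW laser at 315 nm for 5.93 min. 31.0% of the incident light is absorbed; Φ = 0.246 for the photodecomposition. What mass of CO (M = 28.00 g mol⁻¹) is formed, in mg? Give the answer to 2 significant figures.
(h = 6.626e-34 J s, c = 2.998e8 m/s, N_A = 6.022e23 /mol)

Photon energy at 315 nm: hc/λ = (6.626e-34)(2.998e8)/(315e-9) = 6.306e-19 J.
Energy delivered: (145 mW)(355.8 s) = 51.59 J.
Photons incident: 51.59 / 6.306e-19 = 8.181e19, i.e. 8.181e19/6.022e23 = 1.359e-4 mol.
Photons absorbed: 0.310 × 1.359e-4 = 4.213e-5 mol.
Product: Φ × n_abs = 0.246 × 4.213e-5 = 1.036e-5 mol.
Mass: 1.036e-5 × 28.00 = 2.901e-4 g = 0.29 mg.

0.29 mg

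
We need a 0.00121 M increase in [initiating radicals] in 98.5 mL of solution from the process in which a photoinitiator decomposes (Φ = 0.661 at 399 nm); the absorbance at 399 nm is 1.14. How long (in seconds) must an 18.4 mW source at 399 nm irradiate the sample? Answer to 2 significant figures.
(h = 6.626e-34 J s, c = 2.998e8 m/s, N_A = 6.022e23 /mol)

t ≈ 3200 s

Product: (0.00121 M)(0.0985 L) = 1.192e-4 mol.
Photons that must be absorbed: 1.192e-4 / 0.661 = 1.803e-4 mol.
Fraction absorbed: 1 − 10^(−1.14) = 0.9276.
Incident photons needed: 1.803e-4 / 0.9276 = 1.944e-4 mol.
Photon energy: hc/λ = 4.979e-19 J; per mole, 2.998e5 J mol⁻¹.
Energy required: 1.944e-4 × 2.998e5 = 58.28 J.
Time: 58.28 J / 0.0184 W = 3200 s.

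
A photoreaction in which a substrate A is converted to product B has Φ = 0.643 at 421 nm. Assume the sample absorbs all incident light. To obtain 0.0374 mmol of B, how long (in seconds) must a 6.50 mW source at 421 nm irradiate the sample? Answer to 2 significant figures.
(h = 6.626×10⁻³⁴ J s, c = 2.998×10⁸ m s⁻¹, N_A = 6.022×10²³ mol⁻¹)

Product: 0.0374 mmol = 3.74×10⁻⁵ mol.
Photons that must be absorbed: 3.74×10⁻⁵ / 0.643 = 5.816×10⁻⁵ mol.
Photon energy: hc/λ = 4.718×10⁻¹⁹ J; per mole, 2.841×10⁵ J mol⁻¹.
Energy required: 5.816×10⁻⁵ × 2.841×10⁵ = 16.52 J.
Time: 16.52 J / 0.0065 W = 2500 s.

t ≈ 2500 s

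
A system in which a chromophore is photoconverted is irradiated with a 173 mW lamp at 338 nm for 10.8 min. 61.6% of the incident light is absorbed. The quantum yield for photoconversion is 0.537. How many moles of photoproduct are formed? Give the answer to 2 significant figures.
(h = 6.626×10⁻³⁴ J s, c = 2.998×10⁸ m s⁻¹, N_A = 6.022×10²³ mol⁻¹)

Photon energy at 338 nm: hc/λ = (6.626×10⁻³⁴)(2.998×10⁸)/(338×10⁻⁹) = 5.877×10⁻¹⁹ J.
Energy delivered: (173 mW)(648 s) = 112.1 J.
Photons incident: 112.1 / 5.877×10⁻¹⁹ = 1.907×10²⁰, i.e. 1.907×10²⁰/6.022×10²³ = 3.167×10⁻⁴ mol.
Photons absorbed: 0.616 × 3.167×10⁻⁴ = 1.951×10⁻⁴ mol.
Product: Φ × n_abs = 0.537 × 1.951×10⁻⁴ = 1.048×10⁻⁴ mol.

1.0×10⁻⁴ mol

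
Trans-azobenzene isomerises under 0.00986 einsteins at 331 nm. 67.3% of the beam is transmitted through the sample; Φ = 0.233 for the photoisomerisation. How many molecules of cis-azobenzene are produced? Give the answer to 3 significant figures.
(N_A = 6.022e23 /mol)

Fraction absorbed: 1 − 67.3/100 = 0.3270.
Photons absorbed: 0.3270 × 0.00986 = 0.003224 mol.
Product: Φ × n_abs = 0.233 × 0.003224 = 7.512e-4 mol.
As a count: 7.512e-4 × 6.022e23 = 4.52e20.

4.52e20 molecules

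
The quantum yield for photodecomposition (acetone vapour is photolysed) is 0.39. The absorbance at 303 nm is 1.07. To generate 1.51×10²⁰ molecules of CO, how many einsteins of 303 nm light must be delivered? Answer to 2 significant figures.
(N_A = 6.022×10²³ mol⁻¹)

7.0×10⁻⁴ einstein

Product: 1.51×10²⁰ / 6.022×10²³ = 2.507×10⁻⁴ mol.
Photons that must be absorbed: 2.507×10⁻⁴ / 0.39 = 6.428×10⁻⁴ mol.
Fraction absorbed: 1 − 10^(−1.07) = 0.9149.
Incident photons needed: 6.428×10⁻⁴ / 0.9149 = 7.026×10⁻⁴ mol.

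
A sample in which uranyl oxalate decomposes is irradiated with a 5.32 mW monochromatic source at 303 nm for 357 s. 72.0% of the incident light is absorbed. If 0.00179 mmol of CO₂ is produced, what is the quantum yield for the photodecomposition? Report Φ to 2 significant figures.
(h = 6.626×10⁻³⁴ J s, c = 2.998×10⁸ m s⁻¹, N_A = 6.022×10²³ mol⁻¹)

Φ = 0.52

Product: 0.00179 mmol = 1.79×10⁻⁶ mol.
Photon energy at 303 nm: hc/λ = (6.626×10⁻³⁴)(2.998×10⁸)/(303×10⁻⁹) = 6.556×10⁻¹⁹ J.
Energy delivered: (5.32 mW)(357 s) = 1.899 J.
Photons incident: 1.899 / 6.556×10⁻¹⁹ = 2.897×10¹⁸, i.e. 2.897×10¹⁸/6.022×10²³ = 4.811×10⁻⁶ mol.
Photons absorbed: 0.720 × 4.811×10⁻⁶ = 3.464×10⁻⁶ mol.
Φ = 1.79×10⁻⁶ mol / 3.464×10⁻⁶ mol photons = 0.52.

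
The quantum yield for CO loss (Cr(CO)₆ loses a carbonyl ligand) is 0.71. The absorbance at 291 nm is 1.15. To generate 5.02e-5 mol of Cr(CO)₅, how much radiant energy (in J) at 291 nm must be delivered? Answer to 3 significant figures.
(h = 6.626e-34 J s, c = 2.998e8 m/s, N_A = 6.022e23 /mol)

31.3 J

Photons that must be absorbed: 5.02e-5 / 0.71 = 7.070e-5 mol.
Fraction absorbed: 1 − 10^(−1.15) = 0.9292.
Incident photons needed: 7.070e-5 / 0.9292 = 7.609e-5 mol.
Photon energy: hc/λ = 6.826e-19 J; per mole, 4.111e5 J mol⁻¹.
Energy required: 7.609e-5 × 4.111e5 = 31.3 J.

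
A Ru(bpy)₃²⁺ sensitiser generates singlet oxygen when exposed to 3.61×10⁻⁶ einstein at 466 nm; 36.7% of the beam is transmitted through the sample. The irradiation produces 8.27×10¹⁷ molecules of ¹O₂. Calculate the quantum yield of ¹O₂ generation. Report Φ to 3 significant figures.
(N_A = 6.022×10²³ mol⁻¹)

Φ = 0.601

Product: 8.27×10¹⁷ / 6.022×10²³ = 1.373×10⁻⁶ mol.
Fraction absorbed: 1 − 36.7/100 = 0.6330.
Photons absorbed: 0.6330 × 3.61×10⁻⁶ = 2.285×10⁻⁶ mol.
Φ = 1.373×10⁻⁶ mol / 2.285×10⁻⁶ mol photons = 0.601.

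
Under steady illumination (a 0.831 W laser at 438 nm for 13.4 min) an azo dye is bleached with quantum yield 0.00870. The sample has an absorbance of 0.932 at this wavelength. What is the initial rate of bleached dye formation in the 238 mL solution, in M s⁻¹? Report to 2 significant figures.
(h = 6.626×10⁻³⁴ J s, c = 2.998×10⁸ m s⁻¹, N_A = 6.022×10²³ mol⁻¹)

Photon energy at 438 nm: hc/λ = (6.626×10⁻³⁴)(2.998×10⁸)/(438×10⁻⁹) = 4.535×10⁻¹⁹ J.
Energy delivered: (0.831 W)(804 s) = 668.1 J.
Photons incident: 668.1 / 4.535×10⁻¹⁹ = 1.473×10²¹, i.e. 1.473×10²¹/6.022×10²³ = 0.002446 mol.
Fraction absorbed: 1 − 10^(−0.932) = 0.8831.
Photons absorbed: 0.8831 × 0.002446 = 0.002160 mol.
Product formed: 0.00870 × 0.002160 = 1.879×10⁻⁵ mol.
Rate: 1.879×10⁻⁵ mol / (804 s × 0.238 L) = 9.8×10⁻⁸ M s⁻¹.

9.8×10⁻⁸ M s⁻¹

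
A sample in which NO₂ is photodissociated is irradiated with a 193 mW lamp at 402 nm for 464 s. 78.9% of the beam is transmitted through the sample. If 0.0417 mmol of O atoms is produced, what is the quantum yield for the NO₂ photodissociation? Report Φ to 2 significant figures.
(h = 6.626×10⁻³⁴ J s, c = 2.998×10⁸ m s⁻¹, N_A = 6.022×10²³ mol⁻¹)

Product: 0.0417 mmol = 4.17×10⁻⁵ mol.
Photon energy at 402 nm: hc/λ = (6.626×10⁻³⁴)(2.998×10⁸)/(402×10⁻⁹) = 4.941×10⁻¹⁹ J.
Energy delivered: (193 mW)(464 s) = 89.55 J.
Photons incident: 89.55 / 4.941×10⁻¹⁹ = 1.812×10²⁰, i.e. 1.812×10²⁰/6.022×10²³ = 3.009×10⁻⁴ mol.
Fraction absorbed: 1 − 78.9/100 = 0.2110.
Photons absorbed: 0.2110 × 3.009×10⁻⁴ = 6.349×10⁻⁵ mol.
Φ = 4.17×10⁻⁵ mol / 6.349×10⁻⁵ mol photons = 0.66.

Φ = 0.66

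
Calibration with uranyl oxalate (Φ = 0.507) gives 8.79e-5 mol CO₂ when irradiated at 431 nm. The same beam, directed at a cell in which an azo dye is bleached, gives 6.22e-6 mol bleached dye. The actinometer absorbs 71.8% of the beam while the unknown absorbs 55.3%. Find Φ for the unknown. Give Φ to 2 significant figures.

Photons absorbed by the actinometer: 8.79e-5 / 0.507 = 1.734e-4 mol.
Incident flux: 1.734e-4 / 0.718 = 2.415e-4 einstein.
Absorbed by unknown: 0.553 × 2.415e-4 = 1.335e-4 mol.
Φ(unknown) = 6.22e-6 / 1.335e-4 = 0.047.

Φ = 0.047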